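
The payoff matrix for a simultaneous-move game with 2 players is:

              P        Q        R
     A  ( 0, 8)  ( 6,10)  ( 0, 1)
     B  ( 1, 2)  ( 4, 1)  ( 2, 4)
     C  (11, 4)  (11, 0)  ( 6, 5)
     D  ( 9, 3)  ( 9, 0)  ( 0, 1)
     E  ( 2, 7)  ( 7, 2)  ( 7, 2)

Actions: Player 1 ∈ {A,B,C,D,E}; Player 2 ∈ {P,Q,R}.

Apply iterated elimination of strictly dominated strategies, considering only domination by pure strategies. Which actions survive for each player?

P1 drop A (C beats it: P:11>0 Q:11>6 R:6>0)
P1 drop B (C beats it: P:11>1 Q:11>4 R:6>2)
P1 drop D (C beats it: P:11>9 Q:11>9 R:6>0)
P2 drop Q (P beats it: C:4>0 E:7>2)
P1→{C,E} P2→{P,R}

Survivors P1:{C,E} P2:{P,R}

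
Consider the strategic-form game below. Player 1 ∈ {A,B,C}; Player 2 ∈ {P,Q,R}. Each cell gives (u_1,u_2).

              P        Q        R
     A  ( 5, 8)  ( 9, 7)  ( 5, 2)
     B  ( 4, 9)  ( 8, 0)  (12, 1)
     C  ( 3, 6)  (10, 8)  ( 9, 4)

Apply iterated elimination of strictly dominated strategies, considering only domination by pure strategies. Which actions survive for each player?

Remaining: P1:{A,C} P2:{P,Q}

P2 drop R (P beats it: A:8>2 B:9>1 C:6>4)
P1 drop B (A beats it: P:5>4 Q:9>8)
P1→{A,C} P2→{P,Q}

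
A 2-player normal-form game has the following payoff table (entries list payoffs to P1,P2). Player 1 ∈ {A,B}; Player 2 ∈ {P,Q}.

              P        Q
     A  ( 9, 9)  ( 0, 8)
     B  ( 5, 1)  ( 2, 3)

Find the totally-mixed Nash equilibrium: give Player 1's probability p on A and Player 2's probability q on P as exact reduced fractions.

p=2/3, q=1/3

P1 indiff ⇒ q·9+(1-q)·0 = q·5+(1-q)·2 ⇒ q(4) = (1-q)(2) ⇒ q = 1/3
P2 indiff ⇒ p·9+(1-p)·1 = p·8+(1-p)·3 ⇒ p(1) = (1-p)(2) ⇒ p = 2/3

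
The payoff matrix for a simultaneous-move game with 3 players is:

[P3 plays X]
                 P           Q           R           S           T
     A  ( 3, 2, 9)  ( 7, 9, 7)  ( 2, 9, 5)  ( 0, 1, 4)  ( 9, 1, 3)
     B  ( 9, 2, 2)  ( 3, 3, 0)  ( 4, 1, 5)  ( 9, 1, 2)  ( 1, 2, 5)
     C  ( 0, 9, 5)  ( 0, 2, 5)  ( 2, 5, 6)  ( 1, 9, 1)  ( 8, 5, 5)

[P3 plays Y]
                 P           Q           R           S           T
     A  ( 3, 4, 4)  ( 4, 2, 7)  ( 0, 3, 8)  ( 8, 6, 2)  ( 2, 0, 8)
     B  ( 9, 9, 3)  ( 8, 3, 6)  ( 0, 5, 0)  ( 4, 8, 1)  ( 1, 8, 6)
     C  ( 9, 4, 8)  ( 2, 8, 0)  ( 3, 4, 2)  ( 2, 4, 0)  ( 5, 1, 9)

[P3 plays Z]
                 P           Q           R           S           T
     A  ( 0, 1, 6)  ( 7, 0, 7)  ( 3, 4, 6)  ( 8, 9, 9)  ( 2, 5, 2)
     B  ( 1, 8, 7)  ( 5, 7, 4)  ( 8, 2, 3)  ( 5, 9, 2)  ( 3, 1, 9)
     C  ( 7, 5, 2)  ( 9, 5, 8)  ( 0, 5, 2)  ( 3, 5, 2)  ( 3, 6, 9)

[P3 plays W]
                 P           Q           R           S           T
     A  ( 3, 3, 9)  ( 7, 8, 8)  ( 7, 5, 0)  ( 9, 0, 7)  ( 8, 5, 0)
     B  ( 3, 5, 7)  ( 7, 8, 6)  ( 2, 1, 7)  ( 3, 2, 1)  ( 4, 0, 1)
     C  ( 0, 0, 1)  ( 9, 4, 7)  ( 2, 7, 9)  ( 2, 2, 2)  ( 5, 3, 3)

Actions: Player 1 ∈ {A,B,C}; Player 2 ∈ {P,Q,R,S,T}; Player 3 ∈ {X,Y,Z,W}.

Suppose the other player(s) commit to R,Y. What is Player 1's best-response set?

u_1(A vs R,Y) = 0
u_1(B vs R,Y) = 0
u_1(C vs R,Y) = 3
max payoff 3 at {C}

argmax u_1 = {C}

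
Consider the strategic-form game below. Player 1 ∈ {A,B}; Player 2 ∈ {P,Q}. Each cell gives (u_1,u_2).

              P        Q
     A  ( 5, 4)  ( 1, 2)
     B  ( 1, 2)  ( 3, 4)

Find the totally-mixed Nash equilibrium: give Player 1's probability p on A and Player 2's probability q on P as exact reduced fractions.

P1 mixes 1/2 on A; P2 mixes 1/3 on P

P1 indiff ⇒ q·5+(1-q)·1 = q·1+(1-q)·3 ⇒ q(4) = (1-q)(2) ⇒ q = 1/3
P2 indiff ⇒ p·4+(1-p)·2 = p·2+(1-p)·4 ⇒ p(2) = (1-p)(2) ⇒ p = 1/2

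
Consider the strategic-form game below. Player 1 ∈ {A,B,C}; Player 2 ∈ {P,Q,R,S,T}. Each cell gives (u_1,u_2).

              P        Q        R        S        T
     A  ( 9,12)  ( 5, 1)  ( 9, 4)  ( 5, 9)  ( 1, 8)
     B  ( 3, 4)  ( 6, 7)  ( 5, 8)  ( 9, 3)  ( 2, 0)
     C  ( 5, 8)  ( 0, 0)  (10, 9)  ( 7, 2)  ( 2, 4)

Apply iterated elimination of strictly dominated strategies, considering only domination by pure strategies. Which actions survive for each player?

P2 drop Q (R beats it: A:4>1 B:8>7 C:9>0)
P2 drop S (P beats it: A:12>9 B:4>3 C:8>2)
P2 drop T (P beats it: A:12>8 B:4>0 C:8>4)
P1 drop B (A beats it: P:9>3 R:9>5)
P1→{A,C} P2→{P,R}

IESDS → P1:{A,C} P2:{P,R}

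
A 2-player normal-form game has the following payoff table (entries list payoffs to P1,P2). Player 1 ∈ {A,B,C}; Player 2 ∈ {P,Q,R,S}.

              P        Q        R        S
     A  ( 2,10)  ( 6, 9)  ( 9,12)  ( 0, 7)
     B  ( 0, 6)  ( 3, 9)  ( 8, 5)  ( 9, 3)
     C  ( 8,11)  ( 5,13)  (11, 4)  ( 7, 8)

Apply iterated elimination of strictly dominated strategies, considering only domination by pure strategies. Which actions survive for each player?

IESDS → P1:{A,C} P2:{P,Q,R}

P2 drop S (P beats it: A:10>7 B:6>3 C:11>8)
P1 drop B (A beats it: P:2>0 Q:6>3 R:9>8)
P1→{A,C} P2→{P,Q,R}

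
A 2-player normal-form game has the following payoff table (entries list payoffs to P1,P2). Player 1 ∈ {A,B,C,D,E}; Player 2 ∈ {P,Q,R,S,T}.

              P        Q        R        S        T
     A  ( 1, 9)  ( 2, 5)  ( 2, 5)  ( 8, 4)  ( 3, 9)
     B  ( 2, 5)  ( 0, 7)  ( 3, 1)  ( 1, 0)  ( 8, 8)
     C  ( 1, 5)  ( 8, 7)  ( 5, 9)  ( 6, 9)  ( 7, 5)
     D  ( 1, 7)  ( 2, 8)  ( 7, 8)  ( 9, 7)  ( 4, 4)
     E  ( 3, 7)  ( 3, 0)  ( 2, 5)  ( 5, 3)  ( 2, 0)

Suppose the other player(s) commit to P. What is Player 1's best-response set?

u_1(A vs P) = 1
u_1(B vs P) = 2
u_1(C vs P) = 1
u_1(D vs P) = 1
u_1(E vs P) = 3
max payoff 3 at {E}

BR_1 = {E}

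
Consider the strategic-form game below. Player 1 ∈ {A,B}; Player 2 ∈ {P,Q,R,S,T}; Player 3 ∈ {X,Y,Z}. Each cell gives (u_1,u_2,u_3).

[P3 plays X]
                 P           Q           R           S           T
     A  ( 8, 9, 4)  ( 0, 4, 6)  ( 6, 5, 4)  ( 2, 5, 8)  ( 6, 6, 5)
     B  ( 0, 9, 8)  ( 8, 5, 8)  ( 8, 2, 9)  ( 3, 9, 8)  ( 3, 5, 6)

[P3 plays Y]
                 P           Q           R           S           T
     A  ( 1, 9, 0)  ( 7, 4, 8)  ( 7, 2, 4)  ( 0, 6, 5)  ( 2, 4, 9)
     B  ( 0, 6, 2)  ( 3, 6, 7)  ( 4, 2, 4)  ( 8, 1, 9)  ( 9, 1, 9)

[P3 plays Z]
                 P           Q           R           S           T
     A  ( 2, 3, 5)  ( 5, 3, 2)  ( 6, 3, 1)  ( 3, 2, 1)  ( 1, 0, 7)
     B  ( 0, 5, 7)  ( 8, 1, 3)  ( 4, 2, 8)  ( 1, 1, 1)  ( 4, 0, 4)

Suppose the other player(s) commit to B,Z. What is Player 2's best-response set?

argmax u_2 = {P}

u_2(P vs B,Z) = 5
u_2(Q vs B,Z) = 1
u_2(R vs B,Z) = 2
u_2(S vs B,Z) = 1
u_2(T vs B,Z) = 0
max payoff 5 at {P}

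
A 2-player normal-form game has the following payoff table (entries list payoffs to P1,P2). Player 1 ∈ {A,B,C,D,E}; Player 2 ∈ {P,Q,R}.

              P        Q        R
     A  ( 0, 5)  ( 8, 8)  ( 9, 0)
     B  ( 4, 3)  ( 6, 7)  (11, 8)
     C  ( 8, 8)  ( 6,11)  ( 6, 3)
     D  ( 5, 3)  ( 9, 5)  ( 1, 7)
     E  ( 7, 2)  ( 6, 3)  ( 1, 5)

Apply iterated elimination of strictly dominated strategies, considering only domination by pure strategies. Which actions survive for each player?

Remaining: P1:{A,B,D} P2:{Q,R}

P2 drop P (Q beats it: A:8>5 B:7>3 C:11>8 D:5>3 E:3>2)
P1 drop C (A beats it: Q:8>6 R:9>6)
P1 drop E (A beats it: Q:8>6 R:9>1)
P1→{A,B,D} P2→{Q,R}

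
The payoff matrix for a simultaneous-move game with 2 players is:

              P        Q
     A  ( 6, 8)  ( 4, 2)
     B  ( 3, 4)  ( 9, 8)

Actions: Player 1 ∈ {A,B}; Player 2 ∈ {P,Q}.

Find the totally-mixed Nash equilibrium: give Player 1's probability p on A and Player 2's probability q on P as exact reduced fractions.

P1 mixes 2/5 on A; P2 mixes 5/8 on P

P1 indiff ⇒ q·6+(1-q)·4 = q·3+(1-q)·9 ⇒ q(3) = (1-q)(5) ⇒ q = 5/8
P2 indiff ⇒ p·8+(1-p)·4 = p·2+(1-p)·8 ⇒ p(6) = (1-p)(4) ⇒ p = 2/5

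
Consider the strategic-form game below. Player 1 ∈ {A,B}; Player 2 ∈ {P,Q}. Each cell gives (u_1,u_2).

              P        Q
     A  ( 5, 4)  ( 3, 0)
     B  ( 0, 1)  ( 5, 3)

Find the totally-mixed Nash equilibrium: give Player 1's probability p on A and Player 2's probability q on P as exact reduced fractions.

P1 indiff ⇒ q·5+(1-q)·3 = q·0+(1-q)·5 ⇒ q(5) = (1-q)(2) ⇒ q = 2/7
P2 indiff ⇒ p·4+(1-p)·1 = p·0+(1-p)·3 ⇒ p(4) = (1-p)(2) ⇒ p = 1/3

P1 mixes 1/3 on A; P2 mixes 2/7 on P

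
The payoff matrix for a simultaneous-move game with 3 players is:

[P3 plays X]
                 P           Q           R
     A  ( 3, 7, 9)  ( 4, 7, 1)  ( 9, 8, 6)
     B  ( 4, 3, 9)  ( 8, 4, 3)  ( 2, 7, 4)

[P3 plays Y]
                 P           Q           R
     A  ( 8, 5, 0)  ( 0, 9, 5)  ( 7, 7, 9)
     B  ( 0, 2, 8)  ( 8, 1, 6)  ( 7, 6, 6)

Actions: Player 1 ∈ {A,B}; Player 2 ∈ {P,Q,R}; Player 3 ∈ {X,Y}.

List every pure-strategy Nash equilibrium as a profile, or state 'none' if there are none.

(A,P,X): not NE [P1→B gives 4>3; P2→R gives 8>7]
(A,P,Y): not NE [P2→Q gives 9>5; P3→X gives 9>0]
(A,Q,X): not NE [P1→B gives 8>4; P2→R gives 8>7; P3→Y gives 5>1]
(A,Q,Y): not NE [P1→B gives 8>0]
(A,R,X): not NE [P3→Y gives 9>6]
(A,R,Y): not NE [P2→Q gives 9>7]
(B,P,X): not NE [P2→R gives 7>3]
(B,P,Y): not NE [P1→A gives 8>0; P2→R gives 6>2; P3→X gives 9>8]
(B,Q,X): not NE [P2→R gives 7>4; P3→Y gives 6>3]
(B,Q,Y): not NE [P2→R gives 6>1]
(B,R,X): not NE [P1→A gives 9>2; P3→Y gives 6>4]
(B,R,Y): NE

Nash profiles: (B,R,Y)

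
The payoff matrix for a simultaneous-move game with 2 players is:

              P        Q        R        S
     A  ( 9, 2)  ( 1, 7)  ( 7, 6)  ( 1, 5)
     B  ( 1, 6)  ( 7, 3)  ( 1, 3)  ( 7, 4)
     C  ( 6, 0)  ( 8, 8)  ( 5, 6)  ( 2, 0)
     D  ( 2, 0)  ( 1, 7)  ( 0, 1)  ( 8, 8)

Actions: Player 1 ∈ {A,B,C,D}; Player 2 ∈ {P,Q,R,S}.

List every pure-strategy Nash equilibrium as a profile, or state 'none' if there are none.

NE set: (C,Q), (D,S)

(A,P): not NE [P2→Q gives 7>2]
(A,Q): not NE [P1→C gives 8>1]
(A,R): not NE [P2→Q gives 7>6]
(A,S): not NE [P1→D gives 8>1; P2→Q gives 7>5]
(B,P): not NE [P1→A gives 9>1]
(B,Q): not NE [P1→C gives 8>7; P2→P gives 6>3]
(B,R): not NE [P1→A gives 7>1; P2→P gives 6>3]
(B,S): not NE [P1→D gives 8>7; P2→P gives 6>4]
(C,P): not NE [P1→A gives 9>6; P2→Q gives 8>0]
(C,Q): NE
(C,R): not NE [P1→A gives 7>5; P2→Q gives 8>6]
(C,S): not NE [P1→D gives 8>2; P2→Q gives 8>0]
(D,P): not NE [P1→A gives 9>2; P2→S gives 8>0]
(D,Q): not NE [P1→C gives 8>1; P2→S gives 8>7]
(D,R): not NE [P1→A gives 7>0; P2→S gives 8>1]
(D,S): NE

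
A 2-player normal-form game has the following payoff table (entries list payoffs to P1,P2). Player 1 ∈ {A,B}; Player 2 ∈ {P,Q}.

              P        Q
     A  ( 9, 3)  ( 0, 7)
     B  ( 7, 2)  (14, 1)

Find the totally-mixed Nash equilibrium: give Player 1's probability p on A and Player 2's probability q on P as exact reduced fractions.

p=1/5, q=7/8

P1 indiff ⇒ q·9+(1-q)·0 = q·7+(1-q)·14 ⇒ q(2) = (1-q)(14) ⇒ q = 7/8
P2 indiff ⇒ p·3+(1-p)·2 = p·7+(1-p)·1 ⇒ p(-4) = (1-p)(-1) ⇒ p = 1/5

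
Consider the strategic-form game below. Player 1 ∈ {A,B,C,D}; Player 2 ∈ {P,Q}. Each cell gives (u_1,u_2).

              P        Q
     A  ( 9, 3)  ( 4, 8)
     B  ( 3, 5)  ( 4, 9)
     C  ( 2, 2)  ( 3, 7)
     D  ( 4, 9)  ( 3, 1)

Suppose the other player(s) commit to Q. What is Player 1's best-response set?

u_1(A vs Q) = 4
u_1(B vs Q) = 4
u_1(C vs Q) = 3
u_1(D vs Q) = 3
max payoff 4 at {A,B}

argmax u_1 = {A,B}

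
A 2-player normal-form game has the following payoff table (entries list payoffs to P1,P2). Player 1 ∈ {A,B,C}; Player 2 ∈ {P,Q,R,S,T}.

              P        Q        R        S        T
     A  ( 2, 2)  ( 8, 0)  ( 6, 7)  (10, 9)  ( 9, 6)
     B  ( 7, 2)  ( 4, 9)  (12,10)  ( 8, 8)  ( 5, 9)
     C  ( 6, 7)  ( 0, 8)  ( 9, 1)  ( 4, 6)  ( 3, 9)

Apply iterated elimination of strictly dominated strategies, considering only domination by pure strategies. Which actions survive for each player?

Survivors P1:{A,B} P2:{R,S}

P1 drop C (B beats it: P:7>6 Q:4>0 R:12>9 S:8>4 T:5>3)
P2 drop P (R beats it: A:7>2 B:10>2)
P2 drop Q (R beats it: A:7>0 B:10>9)
P2 drop T (R beats it: A:7>6 B:10>9)
P1→{A,B} P2→{R,S}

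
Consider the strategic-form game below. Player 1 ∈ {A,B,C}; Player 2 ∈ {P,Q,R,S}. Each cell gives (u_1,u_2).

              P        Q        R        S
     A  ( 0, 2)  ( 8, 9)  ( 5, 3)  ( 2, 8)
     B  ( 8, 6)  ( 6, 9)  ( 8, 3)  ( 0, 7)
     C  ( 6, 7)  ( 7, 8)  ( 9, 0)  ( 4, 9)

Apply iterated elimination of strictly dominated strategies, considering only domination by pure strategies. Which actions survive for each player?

IESDS → P1:{A,C} P2:{Q,S}

P2 drop P (Q beats it: A:9>2 B:9>6 C:8>7)
P1 drop B (C beats it: Q:7>6 R:9>8 S:4>0)
P2 drop R (Q beats it: A:9>3 C:8>0)
P1→{A,C} P2→{Q,S}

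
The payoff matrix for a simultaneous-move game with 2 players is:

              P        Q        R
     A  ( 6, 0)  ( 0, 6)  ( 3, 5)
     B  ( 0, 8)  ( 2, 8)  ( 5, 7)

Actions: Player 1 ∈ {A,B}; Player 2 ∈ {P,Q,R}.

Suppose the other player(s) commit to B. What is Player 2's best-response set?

u_2(P vs B) = 8
u_2(Q vs B) = 8
u_2(R vs B) = 7
max payoff 8 at {P,Q}

BR_2 = {P,Q}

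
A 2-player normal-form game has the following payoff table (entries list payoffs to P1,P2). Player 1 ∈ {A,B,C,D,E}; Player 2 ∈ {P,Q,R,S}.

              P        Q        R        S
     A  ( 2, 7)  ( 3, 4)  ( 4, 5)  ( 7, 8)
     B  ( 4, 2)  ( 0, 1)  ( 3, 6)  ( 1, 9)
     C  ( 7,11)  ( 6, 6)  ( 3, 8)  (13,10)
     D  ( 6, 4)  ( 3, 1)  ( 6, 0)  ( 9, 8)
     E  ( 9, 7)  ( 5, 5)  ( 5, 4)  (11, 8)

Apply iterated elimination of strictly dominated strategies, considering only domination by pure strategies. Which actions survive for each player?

Remaining: P1:{C,E} P2:{P,S}

P1 drop A (E beats it: P:9>2 Q:5>3 R:5>4 S:11>7)
P1 drop B (D beats it: P:6>4 Q:3>0 R:6>3 S:9>1)
P2 drop Q (P beats it: C:11>6 D:4>1 E:7>5)
P2 drop R (P beats it: C:11>8 D:4>0 E:7>4)
P1 drop D (C beats it: P:7>6 S:13>9)
P1→{C,E} P2→{P,S}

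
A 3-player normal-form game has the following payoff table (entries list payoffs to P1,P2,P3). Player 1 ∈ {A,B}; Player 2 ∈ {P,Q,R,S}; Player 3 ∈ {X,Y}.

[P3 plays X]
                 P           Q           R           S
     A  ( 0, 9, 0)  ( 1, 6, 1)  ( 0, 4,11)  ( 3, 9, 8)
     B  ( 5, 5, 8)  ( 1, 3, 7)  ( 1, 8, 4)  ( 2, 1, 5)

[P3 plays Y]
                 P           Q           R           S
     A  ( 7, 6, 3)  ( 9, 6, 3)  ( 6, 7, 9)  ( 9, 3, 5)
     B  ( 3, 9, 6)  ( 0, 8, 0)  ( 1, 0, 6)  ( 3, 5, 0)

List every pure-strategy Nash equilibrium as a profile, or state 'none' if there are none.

(A,P,X): not NE [P1→B gives 5>0; P3→Y gives 3>0]
(A,P,Y): not NE [P2→R gives 7>6]
(A,Q,X): not NE [P2→S gives 9>6; P3→Y gives 3>1]
(A,Q,Y): not NE [P2→R gives 7>6]
(A,R,X): not NE [P1→B gives 1>0; P2→S gives 9>4]
(A,R,Y): not NE [P3→X gives 11>9]
(A,S,X): NE
(A,S,Y): not NE [P2→R gives 7>3; P3→X gives 8>5]
(B,P,X): not NE [P2→R gives 8>5]
(B,P,Y): not NE [P1→A gives 7>3; P3→X gives 8>6]
(B,Q,X): not NE [P2→R gives 8>3]
(B,Q,Y): not NE [P1→A gives 9>0; P2→P gives 9>8; P3→X gives 7>0]
(B,R,X): not NE [P3→Y gives 6>4]
(B,R,Y): not NE [P1→A gives 6>1; P2→P gives 9>0]
(B,S,X): not NE [P1→A gives 3>2; P2→R gives 8>1]
(B,S,Y): not NE [P1→A gives 9>3; P2→P gives 9>5; P3→X gives 5>0]

Nash profiles: (A,S,X)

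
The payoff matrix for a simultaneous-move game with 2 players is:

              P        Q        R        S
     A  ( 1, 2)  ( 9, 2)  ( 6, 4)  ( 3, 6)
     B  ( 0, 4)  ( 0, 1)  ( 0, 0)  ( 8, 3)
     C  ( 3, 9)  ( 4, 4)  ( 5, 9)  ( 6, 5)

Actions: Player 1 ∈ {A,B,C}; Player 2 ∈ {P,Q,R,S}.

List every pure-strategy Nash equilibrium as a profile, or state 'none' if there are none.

Nash profiles: (C,P)

(A,P): not NE [P1→C gives 3>1; P2→S gives 6>2]
(A,Q): not NE [P2→S gives 6>2]
(A,R): not NE [P2→S gives 6>4]
(A,S): not NE [P1→B gives 8>3]
(B,P): not NE [P1→C gives 3>0]
(B,Q): not NE [P1→A gives 9>0; P2→P gives 4>1]
(B,R): not NE [P1→A gives 6>0; P2→P gives 4>0]
(B,S): not NE [P2→P gives 4>3]
(C,P): NE
(C,Q): not NE [P1→A gives 9>4; P2→R gives 9>4]
(C,R): not NE [P1→A gives 6>5]
(C,S): not NE [P1→B gives 8>6; P2→R gives 9>5]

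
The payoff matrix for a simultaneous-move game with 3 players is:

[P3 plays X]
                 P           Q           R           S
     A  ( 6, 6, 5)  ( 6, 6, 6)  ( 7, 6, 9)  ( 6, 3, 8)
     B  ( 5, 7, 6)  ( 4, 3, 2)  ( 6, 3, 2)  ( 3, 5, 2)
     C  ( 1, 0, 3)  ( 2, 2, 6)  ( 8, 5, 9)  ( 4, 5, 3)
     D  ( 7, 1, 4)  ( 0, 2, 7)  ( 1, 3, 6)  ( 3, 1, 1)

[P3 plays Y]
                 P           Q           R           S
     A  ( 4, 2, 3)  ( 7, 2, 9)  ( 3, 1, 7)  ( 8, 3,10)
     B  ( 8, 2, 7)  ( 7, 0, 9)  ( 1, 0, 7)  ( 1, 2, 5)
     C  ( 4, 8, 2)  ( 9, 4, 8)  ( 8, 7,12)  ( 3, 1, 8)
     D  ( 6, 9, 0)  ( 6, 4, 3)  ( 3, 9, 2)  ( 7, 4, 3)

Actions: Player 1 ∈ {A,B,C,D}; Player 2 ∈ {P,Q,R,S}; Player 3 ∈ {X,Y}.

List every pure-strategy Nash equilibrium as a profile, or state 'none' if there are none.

NE set: (A,S,Y), (B,P,Y)

(A,P,X): not NE [P1→D gives 7>6]
(A,P,Y): not NE [P1→B gives 8>4; P2→S gives 3>2; P3→X gives 5>3]
(A,Q,X): not NE [P3→Y gives 9>6]
(A,Q,Y): not NE [P1→C gives 9>7; P2→S gives 3>2]
(A,R,X): not NE [P1→C gives 8>7]
(A,R,Y): not NE [P1→C gives 8>3; P2→S gives 3>1; P3→X gives 9>7]
(A,S,X): not NE [P2→R gives 6>3; P3→Y gives 10>8]
(A,S,Y): NE
(B,P,X): not NE [P1→D gives 7>5; P3→Y gives 7>6]
(B,P,Y): NE
(B,Q,X): not NE [P1→A gives 6>4; P2→P gives 7>3; P3→Y gives 9>2]
(B,Q,Y): not NE [P1→C gives 9>7; P2→S gives 2>0]
(B,R,X): not NE [P1→C gives 8>6; P2→P gives 7>3; P3→Y gives 7>2]
(B,R,Y): not NE [P1→C gives 8>1; P2→S gives 2>0]
(B,S,X): not NE [P1→A gives 6>3; P2→P gives 7>5; P3→Y gives 5>2]
(B,S,Y): not NE [P1→A gives 8>1]
(C,P,X): not NE [P1→D gives 7>1; P2→S gives 5>0]
(C,P,Y): not NE [P1→B gives 8>4; P3→X gives 3>2]
(C,Q,X): not NE [P1→A gives 6>2; P2→S gives 5>2; P3→Y gives 8>6]
(C,Q,Y): not NE [P2→P gives 8>4]
(C,R,X): not NE [P3→Y gives 12>9]
(C,R,Y): not NE [P2→P gives 8>7]
(C,S,X): not NE [P1→A gives 6>4; P3→Y gives 8>3]
(C,S,Y): not NE [P1→A gives 8>3; P2→P gives 8>1]
(D,P,X): not NE [P2→R gives 3>1]
(D,P,Y): not NE [P1→B gives 8>6; P3→X gives 4>0]
(D,Q,X): not NE [P1→A gives 6>0; P2→R gives 3>2]
(D,Q,Y): not NE [P1→C gives 9>6; P2→R gives 9>4; P3→X gives 7>3]
(D,R,X): not NE [P1→C gives 8>1]
(D,R,Y): not NE [P1→C gives 8>3; P3→X gives 6>2]
(D,S,X): not NE [P1→A gives 6>3; P2→R gives 3>1; P3→Y gives 3>1]
(D,S,Y): not NE [P1→A gives 8>7; P2→R gives 9>4]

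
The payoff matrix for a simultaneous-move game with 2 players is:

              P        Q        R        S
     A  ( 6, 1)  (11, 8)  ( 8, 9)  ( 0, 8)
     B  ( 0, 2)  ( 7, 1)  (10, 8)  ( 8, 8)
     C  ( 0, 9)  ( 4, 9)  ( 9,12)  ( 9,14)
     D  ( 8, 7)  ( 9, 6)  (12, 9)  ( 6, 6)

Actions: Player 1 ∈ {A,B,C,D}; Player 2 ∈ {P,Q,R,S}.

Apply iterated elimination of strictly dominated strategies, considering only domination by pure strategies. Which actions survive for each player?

P2 drop P (R beats it: A:9>1 B:8>2 C:12>9 D:9>7)
P2 drop Q (R beats it: A:9>8 B:8>1 C:12>9 D:9>6)
P1 drop A (B beats it: R:10>8 S:8>0)
P1→{B,C,D} P2→{R,S}

IESDS → P1:{B,C,D} P2:{R,S}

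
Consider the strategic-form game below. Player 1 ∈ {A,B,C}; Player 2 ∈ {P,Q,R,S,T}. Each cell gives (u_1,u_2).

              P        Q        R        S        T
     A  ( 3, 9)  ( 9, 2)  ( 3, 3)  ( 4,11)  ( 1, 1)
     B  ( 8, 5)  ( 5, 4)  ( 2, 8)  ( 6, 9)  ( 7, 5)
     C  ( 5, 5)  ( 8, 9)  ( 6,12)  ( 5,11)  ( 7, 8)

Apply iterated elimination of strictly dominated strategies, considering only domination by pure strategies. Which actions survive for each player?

P2 drop P (S beats it: A:11>9 B:9>5 C:11>5)
P2 drop Q (R beats it: A:3>2 B:8>4 C:12>9)
P1 drop A (C beats it: R:6>3 S:5>4 T:7>1)
P2 drop T (R beats it: B:8>5 C:12>8)
P1→{B,C} P2→{R,S}

Survivors P1:{B,C} P2:{R,S}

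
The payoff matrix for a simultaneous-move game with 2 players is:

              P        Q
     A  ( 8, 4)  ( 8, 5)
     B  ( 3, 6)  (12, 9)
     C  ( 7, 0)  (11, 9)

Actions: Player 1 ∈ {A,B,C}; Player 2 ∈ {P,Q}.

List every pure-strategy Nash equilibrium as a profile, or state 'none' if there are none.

(A,P): not NE [P2→Q gives 5>4]
(A,Q): not NE [P1→B gives 12>8]
(B,P): not NE [P1→A gives 8>3; P2→Q gives 9>6]
(B,Q): NE
(C,P): not NE [P1→A gives 8>7; P2→Q gives 9>0]
(C,Q): not NE [P1→B gives 12>11]

NE set: (B,Q)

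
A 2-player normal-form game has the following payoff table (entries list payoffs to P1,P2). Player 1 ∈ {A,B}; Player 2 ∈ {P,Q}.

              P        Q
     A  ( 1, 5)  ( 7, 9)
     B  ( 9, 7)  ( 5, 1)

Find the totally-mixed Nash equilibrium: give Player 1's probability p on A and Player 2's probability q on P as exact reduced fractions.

P1 indiff ⇒ q·1+(1-q)·7 = q·9+(1-q)·5 ⇒ q(-8) = (1-q)(-2) ⇒ q = 1/5
P2 indiff ⇒ p·5+(1-p)·7 = p·9+(1-p)·1 ⇒ p(-4) = (1-p)(-6) ⇒ p = 3/5

(p,q) = (3/5, 1/5)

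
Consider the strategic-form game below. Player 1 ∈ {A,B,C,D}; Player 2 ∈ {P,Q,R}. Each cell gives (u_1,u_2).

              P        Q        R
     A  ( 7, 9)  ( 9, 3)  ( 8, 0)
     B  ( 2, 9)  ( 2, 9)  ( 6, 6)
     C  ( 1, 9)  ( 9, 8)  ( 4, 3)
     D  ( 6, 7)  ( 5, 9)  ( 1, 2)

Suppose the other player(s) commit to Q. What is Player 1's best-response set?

u_1(A vs Q) = 9
u_1(B vs Q) = 2
u_1(C vs Q) = 9
u_1(D vs Q) = 5
max payoff 9 at {A,C}

argmax u_1 = {A,C}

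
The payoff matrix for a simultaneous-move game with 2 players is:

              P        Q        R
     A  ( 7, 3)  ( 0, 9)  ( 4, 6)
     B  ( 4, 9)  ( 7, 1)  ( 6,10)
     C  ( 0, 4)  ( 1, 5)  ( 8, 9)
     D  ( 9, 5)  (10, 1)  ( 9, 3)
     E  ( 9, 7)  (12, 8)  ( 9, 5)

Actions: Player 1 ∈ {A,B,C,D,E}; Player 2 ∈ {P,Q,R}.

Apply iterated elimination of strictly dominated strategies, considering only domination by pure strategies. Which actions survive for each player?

Survivors P1:{D,E} P2:{P,Q}

P1 drop A (D beats it: P:9>7 Q:10>0 R:9>4)
P1 drop B (D beats it: P:9>4 Q:10>7 R:9>6)
P1 drop C (D beats it: P:9>0 Q:10>1 R:9>8)
P2 drop R (P beats it: D:5>3 E:7>5)
P1→{D,E} P2→{P,Q}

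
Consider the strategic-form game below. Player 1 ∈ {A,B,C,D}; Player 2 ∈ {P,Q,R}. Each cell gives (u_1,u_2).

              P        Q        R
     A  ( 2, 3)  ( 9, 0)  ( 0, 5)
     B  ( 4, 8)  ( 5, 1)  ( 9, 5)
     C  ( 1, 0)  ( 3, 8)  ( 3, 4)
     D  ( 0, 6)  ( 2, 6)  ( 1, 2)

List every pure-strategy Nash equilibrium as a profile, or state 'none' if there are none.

(A,P): not NE [P1→B gives 4>2; P2→R gives 5>3]
(A,Q): not NE [P2→R gives 5>0]
(A,R): not NE [P1→B gives 9>0]
(B,P): NE
(B,Q): not NE [P1→A gives 9>5; P2→P gives 8>1]
(B,R): not NE [P2→P gives 8>5]
(C,P): not NE [P1→B gives 4>1; P2→Q gives 8>0]
(C,Q): not NE [P1→A gives 9>3]
(C,R): not NE [P1→B gives 9>3; P2→Q gives 8>4]
(D,P): not NE [P1→B gives 4>0]
(D,Q): not NE [P1→A gives 9>2]
(D,R): not NE [P1→B gives 9>1; P2→Q gives 6>2]

PSNE = {(B,P)}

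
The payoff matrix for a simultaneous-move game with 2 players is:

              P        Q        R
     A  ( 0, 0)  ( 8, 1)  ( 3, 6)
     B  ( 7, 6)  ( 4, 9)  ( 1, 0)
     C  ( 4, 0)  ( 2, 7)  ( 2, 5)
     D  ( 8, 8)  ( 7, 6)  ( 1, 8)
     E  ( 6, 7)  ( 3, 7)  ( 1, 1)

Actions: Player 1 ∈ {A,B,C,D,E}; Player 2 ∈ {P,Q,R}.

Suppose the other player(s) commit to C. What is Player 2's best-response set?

u_2(P vs C) = 0
u_2(Q vs C) = 7
u_2(R vs C) = 5
max payoff 7 at {Q}

argmax u_2 = {Q}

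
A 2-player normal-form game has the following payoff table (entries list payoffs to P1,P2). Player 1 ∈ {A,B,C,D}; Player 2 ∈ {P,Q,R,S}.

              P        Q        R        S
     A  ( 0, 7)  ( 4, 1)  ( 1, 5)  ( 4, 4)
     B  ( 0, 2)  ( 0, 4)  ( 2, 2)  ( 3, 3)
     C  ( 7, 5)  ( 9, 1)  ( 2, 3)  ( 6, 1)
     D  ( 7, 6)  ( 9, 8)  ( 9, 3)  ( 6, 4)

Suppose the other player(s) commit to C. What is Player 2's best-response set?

P2 best: {P}

u_2(P vs C) = 5
u_2(Q vs C) = 1
u_2(R vs C) = 3
u_2(S vs C) = 1
max payoff 5 at {P}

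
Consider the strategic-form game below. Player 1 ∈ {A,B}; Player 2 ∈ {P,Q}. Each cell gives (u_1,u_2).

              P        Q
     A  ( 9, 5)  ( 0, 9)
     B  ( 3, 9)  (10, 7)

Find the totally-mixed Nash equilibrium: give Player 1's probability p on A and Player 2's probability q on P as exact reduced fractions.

P1 indiff ⇒ q·9+(1-q)·0 = q·3+(1-q)·10 ⇒ q(6) = (1-q)(10) ⇒ q = 5/8
P2 indiff ⇒ p·5+(1-p)·9 = p·9+(1-p)·7 ⇒ p(-4) = (1-p)(-2) ⇒ p = 1/3

P1 mixes 1/3 on A; P2 mixes 5/8 on P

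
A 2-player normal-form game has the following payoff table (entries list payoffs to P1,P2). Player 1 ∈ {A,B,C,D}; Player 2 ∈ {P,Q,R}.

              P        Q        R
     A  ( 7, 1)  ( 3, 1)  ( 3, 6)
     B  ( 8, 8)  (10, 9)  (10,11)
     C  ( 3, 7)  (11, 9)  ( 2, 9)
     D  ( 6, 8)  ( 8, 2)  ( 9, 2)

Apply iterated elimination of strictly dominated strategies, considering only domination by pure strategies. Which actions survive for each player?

Survivors P1:{B,C} P2:{Q,R}

P1 drop A (B beats it: P:8>7 Q:10>3 R:10>3)
P1 drop D (B beats it: P:8>6 Q:10>8 R:10>9)
P2 drop P (Q beats it: B:9>8 C:9>7)
P1→{B,C} P2→{Q,R}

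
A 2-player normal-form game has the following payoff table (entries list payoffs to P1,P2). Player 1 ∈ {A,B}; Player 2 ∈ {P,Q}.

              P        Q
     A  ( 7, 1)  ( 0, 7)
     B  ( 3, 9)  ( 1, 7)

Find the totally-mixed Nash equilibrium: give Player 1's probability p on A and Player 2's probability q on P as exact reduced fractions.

p=1/4, q=1/5

P1 indiff ⇒ q·7+(1-q)·0 = q·3+(1-q)·1 ⇒ q(4) = (1-q)(1) ⇒ q = 1/5
P2 indiff ⇒ p·1+(1-p)·9 = p·7+(1-p)·7 ⇒ p(-6) = (1-p)(-2) ⇒ p = 1/4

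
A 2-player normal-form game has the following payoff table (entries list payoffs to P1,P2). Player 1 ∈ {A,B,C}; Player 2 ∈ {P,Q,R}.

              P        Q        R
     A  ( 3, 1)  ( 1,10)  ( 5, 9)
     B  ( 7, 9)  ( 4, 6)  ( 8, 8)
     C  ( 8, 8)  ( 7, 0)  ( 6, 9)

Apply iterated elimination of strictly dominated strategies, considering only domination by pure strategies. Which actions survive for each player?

P1 drop A (B beats it: P:7>3 Q:4>1 R:8>5)
P2 drop Q (P beats it: B:9>6 C:8>0)
P1→{B,C} P2→{P,R}

Remaining: P1:{B,C} P2:{P,R}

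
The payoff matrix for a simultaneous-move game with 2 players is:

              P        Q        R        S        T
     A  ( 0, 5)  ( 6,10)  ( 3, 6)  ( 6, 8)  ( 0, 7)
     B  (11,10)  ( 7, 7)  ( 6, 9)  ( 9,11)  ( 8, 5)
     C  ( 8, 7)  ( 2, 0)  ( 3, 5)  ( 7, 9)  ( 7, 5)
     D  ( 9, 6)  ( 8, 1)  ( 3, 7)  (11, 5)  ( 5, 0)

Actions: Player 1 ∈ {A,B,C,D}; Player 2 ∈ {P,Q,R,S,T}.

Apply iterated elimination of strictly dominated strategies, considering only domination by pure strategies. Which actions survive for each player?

Remaining: P1:{B,D} P2:{P,R,S}

P1 drop A (B beats it: P:11>0 Q:7>6 R:6>3 S:9>6 T:8>0)
P1 drop C (B beats it: P:11>8 Q:7>2 R:6>3 S:9>7 T:8>7)
P2 drop Q (P beats it: B:10>7 D:6>1)
P2 drop T (P beats it: B:10>5 D:6>0)
P1→{B,D} P2→{P,R,S}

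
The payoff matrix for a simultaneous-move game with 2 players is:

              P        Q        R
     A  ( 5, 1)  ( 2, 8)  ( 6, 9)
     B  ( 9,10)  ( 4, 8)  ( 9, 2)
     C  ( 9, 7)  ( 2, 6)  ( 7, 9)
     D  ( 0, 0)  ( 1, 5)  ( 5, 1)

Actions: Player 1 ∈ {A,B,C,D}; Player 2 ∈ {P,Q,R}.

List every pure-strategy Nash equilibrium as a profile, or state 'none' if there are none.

Nash profiles: (B,P)

(A,P): not NE [P1→C gives 9>5; P2→R gives 9>1]
(A,Q): not NE [P1→B gives 4>2; P2→R gives 9>8]
(A,R): not NE [P1→B gives 9>6]
(B,P): NE
(B,Q): not NE [P2→P gives 10>8]
(B,R): not NE [P2→P gives 10>2]
(C,P): not NE [P2→R gives 9>7]
(C,Q): not NE [P1→B gives 4>2; P2→R gives 9>6]
(C,R): not NE [P1→B gives 9>7]
(D,P): not NE [P1→C gives 9>0; P2→Q gives 5>0]
(D,Q): not NE [P1→B gives 4>1]
(D,R): not NE [P1→B gives 9>5; P2→Q gives 5>1]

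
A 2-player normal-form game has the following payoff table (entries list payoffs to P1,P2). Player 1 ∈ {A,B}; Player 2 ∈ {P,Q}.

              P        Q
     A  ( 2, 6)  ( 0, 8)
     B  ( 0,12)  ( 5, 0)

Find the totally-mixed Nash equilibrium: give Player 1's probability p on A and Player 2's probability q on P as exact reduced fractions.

p=6/7, q=5/7

P1 indiff ⇒ q·2+(1-q)·0 = q·0+(1-q)·5 ⇒ q(2) = (1-q)(5) ⇒ q = 5/7
P2 indiff ⇒ p·6+(1-p)·12 = p·8+(1-p)·0 ⇒ p(-2) = (1-p)(-12) ⇒ p = 6/7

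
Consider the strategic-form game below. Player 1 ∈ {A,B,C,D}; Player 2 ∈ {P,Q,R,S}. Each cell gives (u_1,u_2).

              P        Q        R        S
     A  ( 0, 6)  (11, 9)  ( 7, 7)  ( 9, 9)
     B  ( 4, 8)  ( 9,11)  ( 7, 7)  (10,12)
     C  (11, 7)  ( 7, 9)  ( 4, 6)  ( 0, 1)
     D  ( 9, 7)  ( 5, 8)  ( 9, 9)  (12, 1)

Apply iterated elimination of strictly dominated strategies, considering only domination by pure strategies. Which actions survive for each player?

Remaining: P1:{A,B,D} P2:{Q,R,S}

P2 drop P (Q beats it: A:9>6 B:11>8 C:9>7 D:8>7)
P1 drop C (A beats it: Q:11>7 R:7>4 S:9>0)
P1→{A,B,D} P2→{Q,R,S}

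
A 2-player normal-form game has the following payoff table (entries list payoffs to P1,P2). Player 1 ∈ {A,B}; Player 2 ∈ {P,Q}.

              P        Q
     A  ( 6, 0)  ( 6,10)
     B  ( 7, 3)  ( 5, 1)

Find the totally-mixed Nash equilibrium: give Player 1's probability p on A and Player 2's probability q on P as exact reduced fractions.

(p,q) = (1/6, 1/2)

P1 indiff ⇒ q·6+(1-q)·6 = q·7+(1-q)·5 ⇒ q(-1) = (1-q)(-1) ⇒ q = 1/2
P2 indiff ⇒ p·0+(1-p)·3 = p·10+(1-p)·1 ⇒ p(-10) = (1-p)(-2) ⇒ p = 1/6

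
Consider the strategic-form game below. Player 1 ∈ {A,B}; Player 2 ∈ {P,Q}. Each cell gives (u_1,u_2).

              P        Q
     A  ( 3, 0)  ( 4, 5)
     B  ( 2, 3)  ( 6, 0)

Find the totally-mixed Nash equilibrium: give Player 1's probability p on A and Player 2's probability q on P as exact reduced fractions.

P1 indiff ⇒ q·3+(1-q)·4 = q·2+(1-q)·6 ⇒ q(1) = (1-q)(2) ⇒ q = 2/3
P2 indiff ⇒ p·0+(1-p)·3 = p·5+(1-p)·0 ⇒ p(-5) = (1-p)(-3) ⇒ p = 3/8

(p,q) = (3/8, 2/3)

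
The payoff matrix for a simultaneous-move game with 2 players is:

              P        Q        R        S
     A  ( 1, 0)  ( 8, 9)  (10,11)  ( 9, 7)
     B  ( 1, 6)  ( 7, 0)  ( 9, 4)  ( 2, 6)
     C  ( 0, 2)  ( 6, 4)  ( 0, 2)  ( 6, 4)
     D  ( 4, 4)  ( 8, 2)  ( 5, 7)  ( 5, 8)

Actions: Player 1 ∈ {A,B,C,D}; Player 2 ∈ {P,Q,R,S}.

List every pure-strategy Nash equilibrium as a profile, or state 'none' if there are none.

(A,P): not NE [P1→D gives 4>1; P2→R gives 11>0]
(A,Q): not NE [P2→R gives 11>9]
(A,R): NE
(A,S): not NE [P2→R gives 11>7]
(B,P): not NE [P1→D gives 4>1]
(B,Q): not NE [P1→D gives 8>7; P2→S gives 6>0]
(B,R): not NE [P1→A gives 10>9; P2→S gives 6>4]
(B,S): not NE [P1→A gives 9>2]
(C,P): not NE [P1→D gives 4>0; P2→S gives 4>2]
(C,Q): not NE [P1→D gives 8>6]
(C,R): not NE [P1→A gives 10>0; P2→S gives 4>2]
(C,S): not NE [P1→A gives 9>6]
(D,P): not NE [P2→S gives 8>4]
(D,Q): not NE [P2→S gives 8>2]
(D,R): not NE [P1→A gives 10>5; P2→S gives 8>7]
(D,S): not NE [P1→A gives 9>5]

NE set: (A,R)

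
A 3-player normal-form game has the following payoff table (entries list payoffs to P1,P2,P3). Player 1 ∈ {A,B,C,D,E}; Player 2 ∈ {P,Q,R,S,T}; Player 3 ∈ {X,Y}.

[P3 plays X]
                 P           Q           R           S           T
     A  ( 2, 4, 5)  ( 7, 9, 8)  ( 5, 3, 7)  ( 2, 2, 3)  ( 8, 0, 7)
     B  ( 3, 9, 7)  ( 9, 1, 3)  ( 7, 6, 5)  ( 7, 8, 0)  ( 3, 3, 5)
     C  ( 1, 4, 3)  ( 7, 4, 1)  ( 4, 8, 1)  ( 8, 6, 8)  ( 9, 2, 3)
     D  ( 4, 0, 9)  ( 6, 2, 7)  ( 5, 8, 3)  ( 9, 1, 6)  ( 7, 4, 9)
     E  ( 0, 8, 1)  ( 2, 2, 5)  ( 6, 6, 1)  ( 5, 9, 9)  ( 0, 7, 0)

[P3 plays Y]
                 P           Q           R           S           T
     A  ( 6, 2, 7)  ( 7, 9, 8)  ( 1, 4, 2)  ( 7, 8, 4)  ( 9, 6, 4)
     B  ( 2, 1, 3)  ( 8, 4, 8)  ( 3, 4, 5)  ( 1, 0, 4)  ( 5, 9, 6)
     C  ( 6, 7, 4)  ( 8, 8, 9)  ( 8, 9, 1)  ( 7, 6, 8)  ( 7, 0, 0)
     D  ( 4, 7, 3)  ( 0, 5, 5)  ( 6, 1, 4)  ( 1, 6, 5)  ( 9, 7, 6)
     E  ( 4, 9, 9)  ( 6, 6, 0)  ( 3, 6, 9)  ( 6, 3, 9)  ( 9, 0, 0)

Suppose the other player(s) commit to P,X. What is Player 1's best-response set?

u_1(A vs P,X) = 2
u_1(B vs P,X) = 3
u_1(C vs P,X) = 1
u_1(D vs P,X) = 4
u_1(E vs P,X) = 0
max payoff 4 at {D}

BR_1 = {D}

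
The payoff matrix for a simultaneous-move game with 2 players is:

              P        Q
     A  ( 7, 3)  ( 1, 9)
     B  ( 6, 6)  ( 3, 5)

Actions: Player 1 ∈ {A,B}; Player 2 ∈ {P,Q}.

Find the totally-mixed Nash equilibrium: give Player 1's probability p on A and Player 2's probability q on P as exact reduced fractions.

P1 indiff ⇒ q·7+(1-q)·1 = q·6+(1-q)·3 ⇒ q(1) = (1-q)(2) ⇒ q = 2/3
P2 indiff ⇒ p·3+(1-p)·6 = p·9+(1-p)·5 ⇒ p(-6) = (1-p)(-1) ⇒ p = 1/7

(p,q) = (1/7, 2/3)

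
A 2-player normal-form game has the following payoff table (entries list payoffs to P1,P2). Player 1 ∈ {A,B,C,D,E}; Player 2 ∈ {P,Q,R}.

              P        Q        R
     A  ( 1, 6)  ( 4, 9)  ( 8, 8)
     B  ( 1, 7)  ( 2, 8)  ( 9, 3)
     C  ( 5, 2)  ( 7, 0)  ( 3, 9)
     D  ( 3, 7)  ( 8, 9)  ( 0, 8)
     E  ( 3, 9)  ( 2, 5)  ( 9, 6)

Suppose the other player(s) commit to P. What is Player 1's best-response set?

u_1(A vs P) = 1
u_1(B vs P) = 1
u_1(C vs P) = 5
u_1(D vs P) = 3
u_1(E vs P) = 3
max payoff 5 at {C}

BR_1 = {C}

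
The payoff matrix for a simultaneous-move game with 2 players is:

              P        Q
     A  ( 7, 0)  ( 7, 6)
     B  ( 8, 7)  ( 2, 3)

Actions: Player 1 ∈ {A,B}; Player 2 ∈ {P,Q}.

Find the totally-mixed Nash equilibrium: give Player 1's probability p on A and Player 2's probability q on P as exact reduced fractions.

p=2/5, q=5/6

P1 indiff ⇒ q·7+(1-q)·7 = q·8+(1-q)·2 ⇒ q(-1) = (1-q)(-5) ⇒ q = 5/6
P2 indiff ⇒ p·0+(1-p)·7 = p·6+(1-p)·3 ⇒ p(-6) = (1-p)(-4) ⇒ p = 2/5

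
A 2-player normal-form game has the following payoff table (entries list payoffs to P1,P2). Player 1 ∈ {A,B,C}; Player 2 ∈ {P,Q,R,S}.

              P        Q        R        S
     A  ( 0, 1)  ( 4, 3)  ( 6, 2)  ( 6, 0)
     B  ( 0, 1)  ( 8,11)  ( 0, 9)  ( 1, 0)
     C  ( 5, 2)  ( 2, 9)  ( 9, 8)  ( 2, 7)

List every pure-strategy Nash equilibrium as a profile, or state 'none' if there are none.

NE set: (B,Q)

(A,P): not NE [P1→C gives 5>0; P2→Q gives 3>1]
(A,Q): not NE [P1→B gives 8>4]
(A,R): not NE [P1→C gives 9>6; P2→Q gives 3>2]
(A,S): not NE [P2→Q gives 3>0]
(B,P): not NE [P1→C gives 5>0; P2→Q gives 11>1]
(B,Q): NE
(B,R): not NE [P1→C gives 9>0; P2→Q gives 11>9]
(B,S): not NE [P1→A gives 6>1; P2→Q gives 11>0]
(C,P): not NE [P2→Q gives 9>2]
(C,Q): not NE [P1→B gives 8>2]
(C,R): not NE [P2→Q gives 9>8]
(C,S): not NE [P1→A gives 6>2; P2→Q gives 9>7]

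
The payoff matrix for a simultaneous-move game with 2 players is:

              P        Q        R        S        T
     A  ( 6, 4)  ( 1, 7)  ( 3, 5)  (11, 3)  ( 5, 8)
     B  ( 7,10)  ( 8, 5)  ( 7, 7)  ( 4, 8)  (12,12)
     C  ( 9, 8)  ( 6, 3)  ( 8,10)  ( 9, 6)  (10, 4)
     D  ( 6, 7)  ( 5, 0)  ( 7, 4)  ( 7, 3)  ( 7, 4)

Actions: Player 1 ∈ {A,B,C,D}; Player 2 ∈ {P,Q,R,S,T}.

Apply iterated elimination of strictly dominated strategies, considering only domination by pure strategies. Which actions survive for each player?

IESDS → P1:{B,C} P2:{P,R,T}

P1 drop D (C beats it: P:9>6 Q:6>5 R:8>7 S:9>7 T:10>7)
P2 drop Q (T beats it: A:8>7 B:12>5 C:4>3)
P2 drop S (P beats it: A:4>3 B:10>8 C:8>6)
P1 drop A (B beats it: P:7>6 R:7>3 T:12>5)
P1→{B,C} P2→{P,R,T}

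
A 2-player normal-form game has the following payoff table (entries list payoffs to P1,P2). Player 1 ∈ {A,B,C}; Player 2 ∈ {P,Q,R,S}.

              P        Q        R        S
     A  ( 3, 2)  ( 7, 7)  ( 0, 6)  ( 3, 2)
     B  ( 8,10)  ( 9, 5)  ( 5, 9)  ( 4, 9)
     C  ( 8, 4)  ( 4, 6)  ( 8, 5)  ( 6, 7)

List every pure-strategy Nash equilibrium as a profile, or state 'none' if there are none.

(A,P): not NE [P1→C gives 8>3; P2→Q gives 7>2]
(A,Q): not NE [P1→B gives 9>7]
(A,R): not NE [P1→C gives 8>0; P2→Q gives 7>6]
(A,S): not NE [P1→C gives 6>3; P2→Q gives 7>2]
(B,P): NE
(B,Q): not NE [P2→P gives 10>5]
(B,R): not NE [P1→C gives 8>5; P2→P gives 10>9]
(B,S): not NE [P1→C gives 6>4; P2→P gives 10>9]
(C,P): not NE [P2→S gives 7>4]
(C,Q): not NE [P1→B gives 9>4; P2→S gives 7>6]
(C,R): not NE [P2→S gives 7>5]
(C,S): NE

NE set: (B,P), (C,S)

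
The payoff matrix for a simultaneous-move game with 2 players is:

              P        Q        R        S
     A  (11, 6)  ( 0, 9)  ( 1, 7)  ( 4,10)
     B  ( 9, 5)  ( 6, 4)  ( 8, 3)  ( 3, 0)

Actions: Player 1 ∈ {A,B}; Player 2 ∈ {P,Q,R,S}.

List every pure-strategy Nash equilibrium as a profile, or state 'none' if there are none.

PSNE = {(A,S)}

(A,P): not NE [P2→S gives 10>6]
(A,Q): not NE [P1→B gives 6>0; P2→S gives 10>9]
(A,R): not NE [P1→B gives 8>1; P2→S gives 10>7]
(A,S): NE
(B,P): not NE [P1→A gives 11>9]
(B,Q): not NE [P2→P gives 5>4]
(B,R): not NE [P2→P gives 5>3]
(B,S): not NE [P1→A gives 4>3; P2→P gives 5>0]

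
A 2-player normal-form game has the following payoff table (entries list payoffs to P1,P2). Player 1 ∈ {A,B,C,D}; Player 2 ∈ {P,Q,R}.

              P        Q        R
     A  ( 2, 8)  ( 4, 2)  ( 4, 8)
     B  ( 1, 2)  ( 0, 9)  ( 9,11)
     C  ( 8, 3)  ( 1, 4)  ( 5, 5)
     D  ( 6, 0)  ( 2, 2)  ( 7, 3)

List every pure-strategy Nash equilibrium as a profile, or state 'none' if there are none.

(A,P): not NE [P1→C gives 8>2]
(A,Q): not NE [P2→R gives 8>2]
(A,R): not NE [P1→B gives 9>4]
(B,P): not NE [P1→C gives 8>1; P2→R gives 11>2]
(B,Q): not NE [P1→A gives 4>0; P2→R gives 11>9]
(B,R): NE
(C,P): not NE [P2→R gives 5>3]
(C,Q): not NE [P1→A gives 4>1; P2→R gives 5>4]
(C,R): not NE [P1→B gives 9>5]
(D,P): not NE [P1→C gives 8>6; P2→R gives 3>0]
(D,Q): not NE [P1→A gives 4>2; P2→R gives 3>2]
(D,R): not NE [P1→B gives 9>7]

PSNE = {(B,R)}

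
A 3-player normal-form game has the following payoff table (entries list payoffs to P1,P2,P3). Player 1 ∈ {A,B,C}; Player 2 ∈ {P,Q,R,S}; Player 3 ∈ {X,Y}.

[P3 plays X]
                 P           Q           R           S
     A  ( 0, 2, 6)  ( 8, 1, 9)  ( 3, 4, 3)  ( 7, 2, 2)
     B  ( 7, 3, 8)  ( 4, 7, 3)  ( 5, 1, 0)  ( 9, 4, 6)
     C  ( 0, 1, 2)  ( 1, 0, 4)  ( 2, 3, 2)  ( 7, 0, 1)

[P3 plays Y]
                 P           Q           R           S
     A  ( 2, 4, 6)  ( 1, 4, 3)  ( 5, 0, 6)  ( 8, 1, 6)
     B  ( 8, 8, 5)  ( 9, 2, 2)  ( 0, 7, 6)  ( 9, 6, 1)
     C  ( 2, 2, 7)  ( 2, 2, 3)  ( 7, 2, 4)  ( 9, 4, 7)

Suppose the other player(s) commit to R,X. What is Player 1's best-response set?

BR_1 = {B}

u_1(A vs R,X) = 3
u_1(B vs R,X) = 5
u_1(C vs R,X) = 2
max payoff 5 at {B}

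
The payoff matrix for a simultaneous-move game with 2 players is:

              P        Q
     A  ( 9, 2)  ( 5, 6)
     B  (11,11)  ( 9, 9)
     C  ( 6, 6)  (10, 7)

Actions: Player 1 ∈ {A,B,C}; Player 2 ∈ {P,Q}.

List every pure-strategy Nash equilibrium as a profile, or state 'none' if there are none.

NE set: (B,P), (C,Q)

(A,P): not NE [P1→B gives 11>9; P2→Q gives 6>2]
(A,Q): not NE [P1→C gives 10>5]
(B,P): NE
(B,Q): not NE [P1→C gives 10>9; P2→P gives 11>9]
(C,P): not NE [P1→B gives 11>6; P2→Q gives 7>6]
(C,Q): NE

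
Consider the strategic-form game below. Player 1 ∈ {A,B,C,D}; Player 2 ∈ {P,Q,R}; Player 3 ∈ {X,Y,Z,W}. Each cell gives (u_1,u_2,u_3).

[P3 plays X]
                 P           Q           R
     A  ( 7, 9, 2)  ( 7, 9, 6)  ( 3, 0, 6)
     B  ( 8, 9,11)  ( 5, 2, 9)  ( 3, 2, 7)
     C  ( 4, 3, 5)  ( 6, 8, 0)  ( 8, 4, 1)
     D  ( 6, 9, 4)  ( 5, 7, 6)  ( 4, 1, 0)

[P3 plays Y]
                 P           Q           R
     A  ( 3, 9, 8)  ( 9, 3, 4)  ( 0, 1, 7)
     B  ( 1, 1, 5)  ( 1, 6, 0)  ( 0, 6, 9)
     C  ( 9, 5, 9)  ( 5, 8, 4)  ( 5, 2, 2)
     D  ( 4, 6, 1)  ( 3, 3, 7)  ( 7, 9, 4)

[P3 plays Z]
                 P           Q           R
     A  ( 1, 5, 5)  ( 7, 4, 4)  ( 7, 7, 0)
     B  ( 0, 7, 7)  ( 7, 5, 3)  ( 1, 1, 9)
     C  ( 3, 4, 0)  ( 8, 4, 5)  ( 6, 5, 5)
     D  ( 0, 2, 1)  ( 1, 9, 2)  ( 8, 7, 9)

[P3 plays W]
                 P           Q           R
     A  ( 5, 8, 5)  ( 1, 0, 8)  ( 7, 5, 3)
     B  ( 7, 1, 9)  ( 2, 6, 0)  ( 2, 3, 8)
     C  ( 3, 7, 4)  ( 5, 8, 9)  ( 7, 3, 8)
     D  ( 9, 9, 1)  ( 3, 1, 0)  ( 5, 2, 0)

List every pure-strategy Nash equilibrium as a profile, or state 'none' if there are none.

Nash profiles: (B,P,X), (C,Q,W)

(A,P,X): not NE [P1→B gives 8>7; P3→Y gives 8>2]
(A,P,Y): not NE [P1→C gives 9>3]
(A,P,Z): not NE [P1→C gives 3>1; P2→R gives 7>5; P3→Y gives 8>5]
(A,P,W): not NE [P1→D gives 9>5; P3→Y gives 8>5]
(A,Q,X): not NE [P3→W gives 8>6]
(A,Q,Y): not NE [P2→P gives 9>3; P3→W gives 8>4]
(A,Q,Z): not NE [P1→C gives 8>7; P2→R gives 7>4; P3→W gives 8>4]
(A,Q,W): not NE [P1→C gives 5>1; P2→P gives 8>0]
(A,R,X): not NE [P1→C gives 8>3; P2→Q gives 9>0; P3→Y gives 7>6]
(A,R,Y): not NE [P1→D gives 7>0; P2→P gives 9>1]
(A,R,Z): not NE [P1→D gives 8>7; P3→Y gives 7>0]
(A,R,W): not NE [P2→P gives 8>5; P3→Y gives 7>3]
(B,P,X): NE
(B,P,Y): not NE [P1→C gives 9>1; P2→R gives 6>1; P3→X gives 11>5]
(B,P,Z): not NE [P1→C gives 3>0; P3→X gives 11>7]
(B,P,W): not NE [P1→D gives 9>7; P2→Q gives 6>1; P3→X gives 11>9]
(B,Q,X): not NE [P1→A gives 7>5; P2→P gives 9>2]
(B,Q,Y): not NE [P1→A gives 9>1; P3→X gives 9>0]
(B,Q,Z): not NE [P1→C gives 8>7; P2→P gives 7>5; P3→X gives 9>3]
(B,Q,W): not NE [P1→C gives 5>2; P3→X gives 9>0]
(B,R,X): not NE [P1→C gives 8>3; P2→P gives 9>2; P3→Z gives 9>7]
(B,R,Y): not NE [P1→D gives 7>0]
(B,R,Z): not NE [P1→D gives 8>1; P2→P gives 7>1]
(B,R,W): not NE [P1→C gives 7>2; P2→Q gives 6>3; P3→Z gives 9>8]
(C,P,X): not NE [P1→B gives 8>4; P2→Q gives 8>3; P3→Y gives 9>5]
(C,P,Y): not NE [P2→Q gives 8>5]
(C,P,Z): not NE [P2→R gives 5>4; P3→Y gives 9>0]
(C,P,W): not NE [P1→D gives 9>3; P2→Q gives 8>7; P3→Y gives 9>4]
(C,Q,X): not NE [P1→A gives 7>6; P3→W gives 9>0]
(C,Q,Y): not NE [P1→A gives 9>5; P3→W gives 9>4]
(C,Q,Z): not NE [P2→R gives 5>4; P3→W gives 9>5]
(C,Q,W): NE
(C,R,X): not NE [P2→Q gives 8>4; P3→W gives 8>1]
(C,R,Y): not NE [P1→D gives 7>5; P2→Q gives 8>2; P3→W gives 8>2]
(C,R,Z): not NE [P1→D gives 8>6; P3→W gives 8>5]
(C,R,W): not NE [P2→Q gives 8>3]
(D,P,X): not NE [P1→B gives 8>6]
(D,P,Y): not NE [P1→C gives 9>4; P2→R gives 9>6; P3→X gives 4>1]
(D,P,Z): not NE [P1→C gives 3>0; P2→Q gives 9>2; P3→X gives 4>1]
(D,P,W): not NE [P3→X gives 4>1]
(D,Q,X): not NE [P1→A gives 7>5; P2→P gives 9>7; P3→Y gives 7>6]
(D,Q,Y): not NE [P1→A gives 9>3; P2→R gives 9>3]
(D,Q,Z): not NE [P1→C gives 8>1; P3→Y gives 7>2]
(D,Q,W): not NE [P1→C gives 5>3; P2→P gives 9>1; P3→Y gives 7>0]
(D,R,X): not NE [P1→C gives 8>4; P2→P gives 9>1; P3→Z gives 9>0]
(D,R,Y): not NE [P3→Z gives 9>4]
(D,R,Z): not NE [P2→Q gives 9>7]
(D,R,W): not NE [P1→C gives 7>5; P2→P gives 9>2; P3→Z gives 9>0]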